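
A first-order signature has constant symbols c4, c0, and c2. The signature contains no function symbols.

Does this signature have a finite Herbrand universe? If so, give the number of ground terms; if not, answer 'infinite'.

There are no function symbols, so every ground term is one of the 3 constants.
The Herbrand universe is {c4, c0, c2}, which is finite with 3 elements.

3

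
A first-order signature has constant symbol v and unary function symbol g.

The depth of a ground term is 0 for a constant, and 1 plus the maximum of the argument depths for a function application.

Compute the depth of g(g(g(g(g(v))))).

depth(g(v)) = 1 + depth(v) = 1 + 0 = 1
depth(g(g(v))) = 1 + depth(g(v)) = 1 + 1 = 2
depth(g(g(g(v)))) = 1 + depth(g(g(v))) = 1 + 2 = 3
depth(g(g(g(g(v))))) = 1 + depth(g(g(g(v)))) = 1 + 3 = 4
depth(g(g(g(g(g(v)))))) = 1 + depth(g(g(g(g(v))))) = 1 + 4 = 5

5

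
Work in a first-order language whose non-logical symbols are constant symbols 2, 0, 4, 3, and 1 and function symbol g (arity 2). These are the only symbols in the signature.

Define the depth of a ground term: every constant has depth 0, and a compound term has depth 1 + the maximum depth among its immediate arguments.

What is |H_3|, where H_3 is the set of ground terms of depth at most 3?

Write N_k for the number of ground terms of depth ≤ k. A term of depth ≤ k is either a constant or a function symbol applied to arguments of depth ≤ k−1, so N_k = 5 + N_{k-1}^2.
N_0 = 5
N_1 = 5 + 5^2 = 30
N_2 = 5 + 30^2 = 905
N_3 = 5 + 905^2 = 819030

819030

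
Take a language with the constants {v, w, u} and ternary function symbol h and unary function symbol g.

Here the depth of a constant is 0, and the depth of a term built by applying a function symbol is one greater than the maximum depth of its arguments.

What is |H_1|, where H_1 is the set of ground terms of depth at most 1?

33

Write N_k for the number of ground terms of depth ≤ k. A term of depth ≤ k is either a constant or a function symbol applied to arguments of depth ≤ k−1, so N_k = 3 + N_{k-1}^3 + N_{k-1}.
N_0 = 3
N_1 = 3 + 3^3 + 3 = 33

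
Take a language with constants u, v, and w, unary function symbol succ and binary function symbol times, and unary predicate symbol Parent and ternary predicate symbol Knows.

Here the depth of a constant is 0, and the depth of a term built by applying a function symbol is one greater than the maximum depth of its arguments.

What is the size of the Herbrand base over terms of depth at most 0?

30

First count ground terms of depth ≤ 0.
Count level by level. With function symbols succ/1, times/2, the terms of depth ≤ k are the 3 constants together with each function applied to depth-≤(k−1) tuples, so N_k = 3 + N_{k-1} + N_{k-1}^2.
N_0 = 3
Explicitly: u, v, w.
So |H| = 3.
For each predicate symbol, the number of ground atoms is |H| raised to its arity; summing:
  Parent: 3;  Knows: 3^3 = 27
Total ground atoms: 3 + 27 = 30.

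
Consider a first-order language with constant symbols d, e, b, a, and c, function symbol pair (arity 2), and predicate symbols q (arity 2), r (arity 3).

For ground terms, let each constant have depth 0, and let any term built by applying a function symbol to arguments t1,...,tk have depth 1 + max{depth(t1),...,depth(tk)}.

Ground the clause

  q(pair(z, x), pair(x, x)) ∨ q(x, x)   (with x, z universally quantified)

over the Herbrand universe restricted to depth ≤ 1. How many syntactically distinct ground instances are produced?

Ground terms of depth ≤ 1:
  Let N_k = |{terms of depth ≤ k}|. Then N_0 = 5 and N_k = 5 + N_{k-1}^2 for k ≥ 1 (one summand per function symbol, arity giving the exponent).
  N_0 = 5
  N_1 = 5 + 5^2 = 30
So there are 30 ground terms available for substitution.
Each of x, z ranges independently over the available ground terms, and distinct assignments produce distinct instances.
Number of ground instances = 30^2 = 900.

900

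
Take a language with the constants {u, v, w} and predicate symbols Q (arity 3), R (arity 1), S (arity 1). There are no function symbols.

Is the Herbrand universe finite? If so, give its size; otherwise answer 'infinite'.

There are no function symbols, so every ground term is one of the 3 constants.
The Herbrand universe is {u, v, w}, which is finite with 3 elements.

3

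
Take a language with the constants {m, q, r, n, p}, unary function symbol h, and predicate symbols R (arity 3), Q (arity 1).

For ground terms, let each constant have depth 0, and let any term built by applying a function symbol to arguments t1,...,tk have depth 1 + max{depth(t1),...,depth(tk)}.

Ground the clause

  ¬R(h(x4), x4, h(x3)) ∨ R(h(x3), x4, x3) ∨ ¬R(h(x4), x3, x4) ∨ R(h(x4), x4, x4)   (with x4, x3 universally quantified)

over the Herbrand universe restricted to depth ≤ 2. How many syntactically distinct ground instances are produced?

Ground terms of depth ≤ 2:
  Write N_k for the number of ground terms of depth ≤ k. A term of depth ≤ k is either a constant or a function symbol applied to arguments of depth ≤ k−1, so N_k = 5 + N_{k-1}.
  N_0 = 5
  N_1 = 5 + 5 = 10
  N_2 = 5 + 10 = 15
So there are 15 ground terms available for substitution.
Each of x4, x3 ranges independently over the available ground terms, and distinct assignments produce distinct instances.
Number of ground instances = 15^2 = 225.

225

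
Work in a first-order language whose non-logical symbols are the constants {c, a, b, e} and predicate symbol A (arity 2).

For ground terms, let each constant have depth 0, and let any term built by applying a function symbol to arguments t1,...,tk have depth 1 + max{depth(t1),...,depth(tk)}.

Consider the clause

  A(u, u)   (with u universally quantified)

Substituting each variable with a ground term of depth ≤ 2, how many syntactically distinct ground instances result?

Ground terms of depth ≤ 2:
  With no function symbols every ground term is a constant, so there are exactly 4 ground terms at every depth bound.
  N_0 = 4
  N_1 = 4
  N_2 = 4
  Explicitly: c, a, b, e.
So there are 4 ground terms available for substitution.
The clause has 1 distinct variable (u), which appears in the body. In the free term algebra distinct substitutions yield syntactically distinct ground instances.
Number of ground instances = 4.

4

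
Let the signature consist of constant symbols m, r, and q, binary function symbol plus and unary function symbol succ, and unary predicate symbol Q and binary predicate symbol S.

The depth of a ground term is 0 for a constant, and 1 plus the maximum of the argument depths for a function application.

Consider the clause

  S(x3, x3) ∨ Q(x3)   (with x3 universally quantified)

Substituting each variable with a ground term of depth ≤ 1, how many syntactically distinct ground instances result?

Ground terms of depth ≤ 1:
  Count level by level. With function symbols plus/2, succ/1, the terms of depth ≤ k are the 3 constants together with each function applied to depth-≤(k−1) tuples, so N_k = 3 + N_{k-1}^2 + N_{k-1}.
  N_0 = 3
  N_1 = 3 + 3^2 + 3 = 15
So there are 15 ground terms available for substitution.
There is 1 variable to instantiate (x3),  occurring in at least one literal, so different choices give different ground instances.
Number of ground instances = 15.

15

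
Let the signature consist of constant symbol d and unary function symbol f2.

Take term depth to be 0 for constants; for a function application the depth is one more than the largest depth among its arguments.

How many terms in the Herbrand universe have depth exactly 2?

1

Let N_k = |{terms of depth ≤ k}|. Then N_0 = 1 and N_k = 1 + N_{k-1} for k ≥ 1 (one summand per function symbol, arity giving the exponent).
N_0 = 1
N_1 = 1 + 1 = 2
N_2 = 1 + 2 = 3
Terms of depth exactly 2: N_2 − N_1 = 3 − 2 = 1.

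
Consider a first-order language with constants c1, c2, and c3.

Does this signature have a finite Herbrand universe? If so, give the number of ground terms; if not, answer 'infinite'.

3

There are no function symbols, so every ground term is one of the 3 constants.
The Herbrand universe is {c1, c2, c3}, which is finite with 3 elements.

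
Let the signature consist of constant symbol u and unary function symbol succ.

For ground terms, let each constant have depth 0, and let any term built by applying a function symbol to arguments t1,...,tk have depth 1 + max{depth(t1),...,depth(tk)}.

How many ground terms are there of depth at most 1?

2

If N_k denotes the number of depth-≤k ground terms, the 1 constant gives N_0 = 1, and each function symbol of arity r contributes N_{k-1}^r new terms at level k: N_k = 1 + N_{k-1}.
N_0 = 1
N_1 = 1 + 1 = 2
Explicitly: u, succ(u).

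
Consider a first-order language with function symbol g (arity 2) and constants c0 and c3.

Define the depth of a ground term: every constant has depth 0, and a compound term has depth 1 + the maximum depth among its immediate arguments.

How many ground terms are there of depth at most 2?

Let N_k = |{terms of depth ≤ k}|. Then N_0 = 2 and N_k = 2 + N_{k-1}^2 for k ≥ 1 (one summand per function symbol, arity giving the exponent).
N_0 = 2
N_1 = 2 + 2^2 = 6
N_2 = 2 + 6^2 = 38

38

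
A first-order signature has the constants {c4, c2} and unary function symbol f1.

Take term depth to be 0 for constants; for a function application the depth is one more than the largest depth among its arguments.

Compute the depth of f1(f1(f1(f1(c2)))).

4

depth(f1(c2)) = 1 + depth(c2) = 1 + 0 = 1
depth(f1(f1(c2))) = 1 + depth(f1(c2)) = 1 + 1 = 2
depth(f1(f1(f1(c2)))) = 1 + depth(f1(f1(c2))) = 1 + 2 = 3
depth(f1(f1(f1(f1(c2))))) = 1 + depth(f1(f1(f1(c2)))) = 1 + 3 = 4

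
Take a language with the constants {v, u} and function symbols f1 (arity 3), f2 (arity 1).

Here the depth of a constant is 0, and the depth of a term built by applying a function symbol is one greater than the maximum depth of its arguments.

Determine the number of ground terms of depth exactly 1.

10

Let N_k count ground terms of depth at most k. Each non-constant term of depth ≤ k is some function symbol applied to depth-≤(k−1) arguments, giving N_k = 2 + N_{k-1}^3 + N_{k-1}.
N_0 = 2
N_1 = 2 + 2^3 + 2 = 12
Terms of depth exactly 1: N_1 − N_0 = 12 − 2 = 10.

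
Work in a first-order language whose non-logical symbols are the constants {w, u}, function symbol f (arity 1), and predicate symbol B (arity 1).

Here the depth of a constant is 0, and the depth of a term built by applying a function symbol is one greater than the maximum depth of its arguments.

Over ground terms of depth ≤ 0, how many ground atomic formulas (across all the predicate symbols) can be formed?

First count ground terms of depth ≤ 0.
Let N_k count ground terms of depth at most k. Each non-constant term of depth ≤ k is some function symbol applied to depth-≤(k−1) arguments, giving N_k = 2 + N_{k-1}.
N_0 = 2
Explicitly: w, u.
So |H| = 2.
For each predicate symbol, the number of ground atoms is |H| raised to its arity; summing:
  B: 2
Total ground atoms: 2.

2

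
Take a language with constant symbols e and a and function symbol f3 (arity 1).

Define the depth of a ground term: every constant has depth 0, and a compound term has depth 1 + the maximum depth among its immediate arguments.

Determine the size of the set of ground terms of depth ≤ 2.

Let N_k count ground terms of depth at most k. Each non-constant term of depth ≤ k is some function symbol applied to depth-≤(k−1) arguments, giving N_k = 2 + N_{k-1}.
N_0 = 2
N_1 = 2 + 2 = 4
N_2 = 2 + 4 = 6

6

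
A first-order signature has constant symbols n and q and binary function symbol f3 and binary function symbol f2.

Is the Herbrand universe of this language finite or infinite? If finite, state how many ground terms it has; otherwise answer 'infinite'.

The signature has at least one function symbol (f3, arity 2) and at least one constant (n).
Iterating f3 gives infinitely many distinct ground terms: n, f3(n, n), f3(f3(n, n), f3(n, n)), ...
So the Herbrand universe is infinite.

infinite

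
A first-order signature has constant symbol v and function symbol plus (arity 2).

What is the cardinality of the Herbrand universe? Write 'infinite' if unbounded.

The signature has at least one function symbol (plus, arity 2) and at least one constant (v).
Iterating plus gives infinitely many distinct ground terms: v, plus(v, v), plus(plus(v, v), plus(v, v)), ...
So the Herbrand universe is infinite.

infinite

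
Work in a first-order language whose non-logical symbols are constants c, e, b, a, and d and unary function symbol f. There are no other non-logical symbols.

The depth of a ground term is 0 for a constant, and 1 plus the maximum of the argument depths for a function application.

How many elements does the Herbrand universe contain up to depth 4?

25

Write N_k for the number of ground terms of depth ≤ k. A term of depth ≤ k is either a constant or a function symbol applied to arguments of depth ≤ k−1, so N_k = 5 + N_{k-1}.
N_0 = 5
N_1 = 5 + 5 = 10
N_2 = 5 + 10 = 15
N_3 = 5 + 15 = 20
N_4 = 5 + 20 = 25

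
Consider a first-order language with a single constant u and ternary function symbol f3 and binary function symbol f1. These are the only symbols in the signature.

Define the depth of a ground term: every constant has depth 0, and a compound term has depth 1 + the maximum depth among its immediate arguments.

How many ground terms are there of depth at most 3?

Count level by level. With function symbols f3/3, f1/2, the terms of depth ≤ k are the 1 constant together with each function applied to depth-≤(k−1) tuples, so N_k = 1 + N_{k-1}^3 + N_{k-1}^2.
N_0 = 1
N_1 = 1 + 1^3 + 1^2 = 3
N_2 = 1 + 3^3 + 3^2 = 37
N_3 = 1 + 37^3 + 37^2 = 52023

52023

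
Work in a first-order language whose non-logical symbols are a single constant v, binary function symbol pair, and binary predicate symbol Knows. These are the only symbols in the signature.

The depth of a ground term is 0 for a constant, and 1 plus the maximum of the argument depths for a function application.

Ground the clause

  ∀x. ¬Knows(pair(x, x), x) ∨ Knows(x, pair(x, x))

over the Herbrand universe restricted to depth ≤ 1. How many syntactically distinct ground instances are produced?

2

Ground terms of depth ≤ 1:
  Count level by level. With function symbols pair/2, the terms of depth ≤ k are the 1 constant together with each function applied to depth-≤(k−1) tuples, so N_k = 1 + N_{k-1}^2.
  N_0 = 1
  N_1 = 1 + 1^2 = 2
So there are 2 ground terms available for substitution.
The variable x ranges independently over the available ground terms, and distinct assignments produce distinct instances.
Number of ground instances = 2.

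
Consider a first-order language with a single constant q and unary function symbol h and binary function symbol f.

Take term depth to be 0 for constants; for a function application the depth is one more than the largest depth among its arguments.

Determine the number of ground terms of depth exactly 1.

If N_k denotes the number of depth-≤k ground terms, the 1 constant gives N_0 = 1, and each function symbol of arity r contributes N_{k-1}^r new terms at level k: N_k = 1 + N_{k-1} + N_{k-1}^2.
N_0 = 1
N_1 = 1 + 1 + 1^2 = 3
Terms of depth exactly 1: N_1 − N_0 = 3 − 1 = 2.

2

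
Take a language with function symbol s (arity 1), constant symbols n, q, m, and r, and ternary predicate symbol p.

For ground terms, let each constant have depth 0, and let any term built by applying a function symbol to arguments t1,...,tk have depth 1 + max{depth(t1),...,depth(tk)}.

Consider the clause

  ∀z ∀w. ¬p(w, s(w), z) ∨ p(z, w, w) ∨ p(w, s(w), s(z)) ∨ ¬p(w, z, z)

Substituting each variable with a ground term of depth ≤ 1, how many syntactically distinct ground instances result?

64

Ground terms of depth ≤ 1:
  Let N_k = |{terms of depth ≤ k}|. Then N_0 = 4 and N_k = 4 + N_{k-1} for k ≥ 1 (one summand per function symbol, arity giving the exponent).
  N_0 = 4
  N_1 = 4 + 4 = 8
  Explicitly: n, q, m, r, s(n), s(q), s(m), s(r).
So there are 8 ground terms available for substitution.
The body mentions every one of the 2 quantified variables; since ground terms form a free algebra, no two substitutions collapse to the same formula.
Number of ground instances = 8^2 = 64.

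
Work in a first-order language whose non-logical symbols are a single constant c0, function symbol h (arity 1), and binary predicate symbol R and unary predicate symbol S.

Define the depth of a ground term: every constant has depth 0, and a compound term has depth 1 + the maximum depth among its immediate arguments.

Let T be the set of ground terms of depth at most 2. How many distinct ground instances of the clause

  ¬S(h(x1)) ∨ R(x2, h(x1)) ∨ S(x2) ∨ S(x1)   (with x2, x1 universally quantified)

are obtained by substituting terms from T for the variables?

Ground terms of depth ≤ 2:
  Let N_k count ground terms of depth at most k. Each non-constant term of depth ≤ k is some function symbol applied to depth-≤(k−1) arguments, giving N_k = 1 + N_{k-1}.
  N_0 = 1
  N_1 = 1 + 1 = 2
  N_2 = 1 + 2 = 3
  Explicitly: c0, h(c0), h(h(c0)).
So there are 3 ground terms available for substitution.
The clause has 2 distinct variables (x2, x1), each appearing in the body. In the free term algebra distinct substitutions yield syntactically distinct ground instances.
Number of ground instances = 3^2 = 9.

9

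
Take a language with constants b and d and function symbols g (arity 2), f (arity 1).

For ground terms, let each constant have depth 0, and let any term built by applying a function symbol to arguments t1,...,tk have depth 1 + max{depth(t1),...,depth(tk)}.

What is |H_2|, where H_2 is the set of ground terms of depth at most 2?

74

Let N_k count ground terms of depth at most k. Each non-constant term of depth ≤ k is some function symbol applied to depth-≤(k−1) arguments, giving N_k = 2 + N_{k-1}^2 + N_{k-1}.
N_0 = 2
N_1 = 2 + 2^2 + 2 = 8
N_2 = 2 + 8^2 + 8 = 74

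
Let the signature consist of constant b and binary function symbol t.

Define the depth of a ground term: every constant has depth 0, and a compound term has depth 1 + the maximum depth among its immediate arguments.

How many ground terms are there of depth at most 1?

2

Let N_k = |{terms of depth ≤ k}|. Then N_0 = 1 and N_k = 1 + N_{k-1}^2 for k ≥ 1 (one summand per function symbol, arity giving the exponent).
N_0 = 1
N_1 = 1 + 1^2 = 2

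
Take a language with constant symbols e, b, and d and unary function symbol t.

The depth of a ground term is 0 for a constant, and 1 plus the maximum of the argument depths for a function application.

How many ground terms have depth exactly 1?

3

Count level by level. With function symbols t/1, the terms of depth ≤ k are the 3 constants together with each function applied to depth-≤(k−1) tuples, so N_k = 3 + N_{k-1}.
N_0 = 3
N_1 = 3 + 3 = 6
Terms of depth exactly 1: N_1 − N_0 = 6 − 3 = 3.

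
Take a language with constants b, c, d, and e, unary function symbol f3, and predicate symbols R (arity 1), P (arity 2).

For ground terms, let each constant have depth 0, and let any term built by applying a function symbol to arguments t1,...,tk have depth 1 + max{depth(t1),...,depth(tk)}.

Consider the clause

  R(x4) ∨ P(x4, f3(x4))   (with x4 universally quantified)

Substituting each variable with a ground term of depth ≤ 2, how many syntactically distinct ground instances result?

12

Ground terms of depth ≤ 2:
  Let N_k = |{terms of depth ≤ k}|. Then N_0 = 4 and N_k = 4 + N_{k-1} for k ≥ 1 (one summand per function symbol, arity giving the exponent).
  N_0 = 4
  N_1 = 4 + 4 = 8
  N_2 = 4 + 8 = 12
So there are 12 ground terms available for substitution.
The variable x4 ranges independently over the available ground terms, and distinct assignments produce distinct instances.
Number of ground instances = 12.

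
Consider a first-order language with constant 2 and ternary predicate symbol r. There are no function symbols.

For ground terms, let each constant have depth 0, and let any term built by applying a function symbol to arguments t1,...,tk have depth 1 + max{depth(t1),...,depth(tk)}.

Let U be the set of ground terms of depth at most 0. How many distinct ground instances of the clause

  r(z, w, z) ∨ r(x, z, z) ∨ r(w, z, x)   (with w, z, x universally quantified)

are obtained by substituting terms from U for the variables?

1

Ground terms of depth ≤ 0:
  With no function symbols every ground term is a constant, so there is exactly 1 ground term at every depth bound.
  N_0 = 1
So there is exactly 1 ground term available for substitution.
The body mentions every one of the 3 quantified variables; since ground terms form a free algebra, no two substitutions collapse to the same formula.
Number of ground instances = 1^3 = 1.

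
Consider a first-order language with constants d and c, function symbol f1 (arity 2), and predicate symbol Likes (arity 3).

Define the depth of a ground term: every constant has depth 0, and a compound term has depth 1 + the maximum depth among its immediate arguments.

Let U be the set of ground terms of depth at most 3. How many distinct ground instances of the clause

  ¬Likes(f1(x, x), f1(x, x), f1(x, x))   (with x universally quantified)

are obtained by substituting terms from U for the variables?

Ground terms of depth ≤ 3:
  Write N_k for the number of ground terms of depth ≤ k. A term of depth ≤ k is either a constant or a function symbol applied to arguments of depth ≤ k−1, so N_k = 2 + N_{k-1}^2.
  N_0 = 2
  N_1 = 2 + 2^2 = 6
  N_2 = 2 + 6^2 = 38
  N_3 = 2 + 38^2 = 1446
So there are 1446 ground terms available for substitution.
The variable x ranges independently over the available ground terms, and distinct assignments produce distinct instances.
Number of ground instances = 1446.

1446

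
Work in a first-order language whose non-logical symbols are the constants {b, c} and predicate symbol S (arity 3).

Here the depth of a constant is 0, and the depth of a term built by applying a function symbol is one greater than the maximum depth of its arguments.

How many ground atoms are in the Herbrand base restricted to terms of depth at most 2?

8

First count ground terms of depth ≤ 2.
With no function symbols every ground term is a constant, so there are exactly 2 ground terms at every depth bound.
N_0 = 2
N_1 = 2
N_2 = 2
Explicitly: b, c.
So |H| = 2.
For each predicate symbol, the number of ground atoms is |H| raised to its arity; summing:
  S: 2^3 = 8
Total ground atoms: 8.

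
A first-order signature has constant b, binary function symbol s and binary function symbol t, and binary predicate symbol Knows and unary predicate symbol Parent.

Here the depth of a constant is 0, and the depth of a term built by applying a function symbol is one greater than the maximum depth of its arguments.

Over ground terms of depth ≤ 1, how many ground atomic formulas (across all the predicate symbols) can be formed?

First count ground terms of depth ≤ 1.
Write N_k for the number of ground terms of depth ≤ k. A term of depth ≤ k is either a constant or a function symbol applied to arguments of depth ≤ k−1, so N_k = 1 + N_{k-1}^2 + N_{k-1}^2.
N_0 = 1
N_1 = 1 + 1^2 + 1^2 = 3
Explicitly: b, s(b, b), t(b, b).
So |H| = 3.
Each predicate of arity r yields |H|^r ground atoms (one per choice of an r-tuple from H):
  Knows: 3^2 = 9;  Parent: 3
Total ground atoms: 9 + 3 = 12.

12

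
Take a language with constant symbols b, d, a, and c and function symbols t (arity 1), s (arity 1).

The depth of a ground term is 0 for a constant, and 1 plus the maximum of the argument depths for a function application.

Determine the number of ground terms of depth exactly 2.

Write N_k for the number of ground terms of depth ≤ k. A term of depth ≤ k is either a constant or a function symbol applied to arguments of depth ≤ k−1, so N_k = 4 + N_{k-1} + N_{k-1}.
N_0 = 4
N_1 = 4 + 4 + 4 = 12
N_2 = 4 + 12 + 12 = 28
Terms of depth exactly 2: N_2 − N_1 = 28 − 12 = 16.

16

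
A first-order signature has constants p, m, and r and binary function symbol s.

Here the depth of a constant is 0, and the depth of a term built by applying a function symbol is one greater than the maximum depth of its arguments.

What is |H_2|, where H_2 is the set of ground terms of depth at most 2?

Count level by level. With function symbols s/2, the terms of depth ≤ k are the 3 constants together with each function applied to depth-≤(k−1) tuples, so N_k = 3 + N_{k-1}^2.
N_0 = 3
N_1 = 3 + 3^2 = 12
N_2 = 3 + 12^2 = 147

147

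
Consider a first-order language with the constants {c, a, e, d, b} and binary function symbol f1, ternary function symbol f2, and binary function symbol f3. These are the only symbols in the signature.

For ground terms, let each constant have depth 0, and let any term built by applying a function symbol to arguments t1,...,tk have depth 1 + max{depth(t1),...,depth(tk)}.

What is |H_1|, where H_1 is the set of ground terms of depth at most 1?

180

If N_k denotes the number of depth-≤k ground terms, the 5 constants give N_0 = 5, and each function symbol of arity r contributes N_{k-1}^r new terms at level k: N_k = 5 + N_{k-1}^2 + N_{k-1}^3 + N_{k-1}^2.
N_0 = 5
N_1 = 5 + 5^2 + 5^3 + 5^2 = 180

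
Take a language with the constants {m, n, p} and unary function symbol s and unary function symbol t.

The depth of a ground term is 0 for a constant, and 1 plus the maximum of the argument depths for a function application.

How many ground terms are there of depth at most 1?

If N_k denotes the number of depth-≤k ground terms, the 3 constants give N_0 = 3, and each function symbol of arity r contributes N_{k-1}^r new terms at level k: N_k = 3 + N_{k-1} + N_{k-1}.
N_0 = 3
N_1 = 3 + 3 + 3 = 9
Explicitly: m, n, p, s(m), s(n), s(p), t(m), t(n), t(p).

9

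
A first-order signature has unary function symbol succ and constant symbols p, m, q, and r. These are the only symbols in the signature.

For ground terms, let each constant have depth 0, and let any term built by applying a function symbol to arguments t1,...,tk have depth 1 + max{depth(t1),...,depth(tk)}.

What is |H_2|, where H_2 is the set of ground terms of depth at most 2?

Let N_k = |{terms of depth ≤ k}|. Then N_0 = 4 and N_k = 4 + N_{k-1} for k ≥ 1 (one summand per function symbol, arity giving the exponent).
N_0 = 4
N_1 = 4 + 4 = 8
N_2 = 4 + 8 = 12

12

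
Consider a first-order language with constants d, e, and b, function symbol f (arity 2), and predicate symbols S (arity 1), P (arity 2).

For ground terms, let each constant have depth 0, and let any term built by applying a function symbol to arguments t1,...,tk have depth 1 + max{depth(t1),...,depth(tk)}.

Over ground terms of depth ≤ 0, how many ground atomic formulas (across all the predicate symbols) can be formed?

12

First count ground terms of depth ≤ 0.
Let N_k count ground terms of depth at most k. Each non-constant term of depth ≤ k is some function symbol applied to depth-≤(k−1) arguments, giving N_k = 3 + N_{k-1}^2.
N_0 = 3
Explicitly: d, e, b.
So |H| = 3.
Each predicate of arity r yields |H|^r ground atoms (one per choice of an r-tuple from H):
  S: 3;  P: 3^2 = 9
Total ground atoms: 3 + 9 = 12.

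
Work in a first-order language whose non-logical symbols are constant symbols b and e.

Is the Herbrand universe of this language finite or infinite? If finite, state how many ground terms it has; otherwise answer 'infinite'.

2

There are no function symbols, so every ground term is one of the 2 constants.
The Herbrand universe is {b, e}, which is finite with 2 elements.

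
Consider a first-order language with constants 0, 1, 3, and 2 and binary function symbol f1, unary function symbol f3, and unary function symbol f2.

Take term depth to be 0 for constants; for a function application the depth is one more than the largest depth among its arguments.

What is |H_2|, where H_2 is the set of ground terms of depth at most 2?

Let N_k = |{terms of depth ≤ k}|. Then N_0 = 4 and N_k = 4 + N_{k-1}^2 + N_{k-1} + N_{k-1} for k ≥ 1 (one summand per function symbol, arity giving the exponent).
N_0 = 4
N_1 = 4 + 4^2 + 4 + 4 = 28
N_2 = 4 + 28^2 + 28 + 28 = 844

844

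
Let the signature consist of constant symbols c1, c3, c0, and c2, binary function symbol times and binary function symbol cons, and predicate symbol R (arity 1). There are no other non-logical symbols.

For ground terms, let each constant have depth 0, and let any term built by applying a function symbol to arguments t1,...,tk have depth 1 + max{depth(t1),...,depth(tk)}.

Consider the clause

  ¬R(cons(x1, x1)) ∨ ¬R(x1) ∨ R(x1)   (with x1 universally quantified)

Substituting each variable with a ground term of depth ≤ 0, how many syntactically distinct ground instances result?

4

Ground terms of depth ≤ 0:
  Write N_k for the number of ground terms of depth ≤ k. A term of depth ≤ k is either a constant or a function symbol applied to arguments of depth ≤ k−1, so N_k = 4 + N_{k-1}^2 + N_{k-1}^2.
  N_0 = 4
So there are 4 ground terms available for substitution.
There is 1 variable to instantiate (x1),  occurring in at least one literal, so different choices give different ground instances.
Number of ground instances = 4.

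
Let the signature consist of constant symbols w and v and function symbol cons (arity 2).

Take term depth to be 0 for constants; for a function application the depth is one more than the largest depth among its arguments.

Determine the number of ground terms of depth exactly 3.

1408

Let N_k count ground terms of depth at most k. Each non-constant term of depth ≤ k is some function symbol applied to depth-≤(k−1) arguments, giving N_k = 2 + N_{k-1}^2.
N_0 = 2
N_1 = 2 + 2^2 = 6
N_2 = 2 + 6^2 = 38
N_3 = 2 + 38^2 = 1446
Terms of depth exactly 3: N_3 − N_2 = 1446 − 38 = 1408.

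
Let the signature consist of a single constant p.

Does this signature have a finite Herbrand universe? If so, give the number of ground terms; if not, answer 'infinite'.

There are no function symbols, so the only ground term is the single constant.
The Herbrand universe is {p}, finite with 1 element.

1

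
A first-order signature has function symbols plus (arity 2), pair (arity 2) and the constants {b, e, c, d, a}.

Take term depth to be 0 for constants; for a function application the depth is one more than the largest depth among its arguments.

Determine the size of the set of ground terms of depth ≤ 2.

6055

Write N_k for the number of ground terms of depth ≤ k. A term of depth ≤ k is either a constant or a function symbol applied to arguments of depth ≤ k−1, so N_k = 5 + N_{k-1}^2 + N_{k-1}^2.
N_0 = 5
N_1 = 5 + 5^2 + 5^2 = 55
N_2 = 5 + 55^2 + 55^2 = 6055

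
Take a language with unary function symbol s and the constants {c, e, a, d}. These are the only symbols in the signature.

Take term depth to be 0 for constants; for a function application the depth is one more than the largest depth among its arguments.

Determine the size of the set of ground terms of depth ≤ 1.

Count level by level. With function symbols s/1, the terms of depth ≤ k are the 4 constants together with each function applied to depth-≤(k−1) tuples, so N_k = 4 + N_{k-1}.
N_0 = 4
N_1 = 4 + 4 = 8
Explicitly: c, e, a, d, s(c), s(e), s(a), s(d).

8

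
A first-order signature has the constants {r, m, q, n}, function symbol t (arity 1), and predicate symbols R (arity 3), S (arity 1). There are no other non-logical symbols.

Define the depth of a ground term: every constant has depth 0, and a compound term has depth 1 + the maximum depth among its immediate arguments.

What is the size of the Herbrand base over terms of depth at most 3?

4112

First count ground terms of depth ≤ 3.
Let N_k count ground terms of depth at most k. Each non-constant term of depth ≤ k is some function symbol applied to depth-≤(k−1) arguments, giving N_k = 4 + N_{k-1}.
N_0 = 4
N_1 = 4 + 4 = 8
N_2 = 4 + 8 = 12
N_3 = 4 + 12 = 16
So |H| = 16.
Ground atoms are formed by filling each argument slot of a predicate with a term from H, so an r-ary predicate gives |H|^r atoms:
  R: 16^3 = 4096;  S: 16
Total ground atoms: 4096 + 16 = 4112.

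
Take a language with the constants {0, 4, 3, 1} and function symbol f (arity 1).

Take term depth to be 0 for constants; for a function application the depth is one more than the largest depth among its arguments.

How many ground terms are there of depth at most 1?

Let N_k = |{terms of depth ≤ k}|. Then N_0 = 4 and N_k = 4 + N_{k-1} for k ≥ 1 (one summand per function symbol, arity giving the exponent).
N_0 = 4
N_1 = 4 + 4 = 8
Explicitly: 0, 4, 3, 1, f(0), f(4), f(3), f(1).

8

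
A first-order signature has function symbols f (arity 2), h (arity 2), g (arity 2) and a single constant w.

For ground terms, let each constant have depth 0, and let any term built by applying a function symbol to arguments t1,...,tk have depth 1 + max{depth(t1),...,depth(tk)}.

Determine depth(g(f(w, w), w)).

depth(f(w, w)) = 1 + max(0, 0) = 1
depth(g(f(w, w), w)) = 1 + max(1, 0) = 2

2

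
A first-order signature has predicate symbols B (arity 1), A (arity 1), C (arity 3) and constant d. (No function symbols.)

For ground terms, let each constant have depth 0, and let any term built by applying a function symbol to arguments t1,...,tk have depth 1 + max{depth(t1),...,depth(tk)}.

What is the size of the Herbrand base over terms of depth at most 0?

First count ground terms of depth ≤ 0.
With no function symbols every ground term is a constant, so there is exactly 1 ground term at every depth bound.
N_0 = 1
So |H| = 1.
Each predicate of arity r yields |H|^r ground atoms (one per choice of an r-tuple from H):
  B: 1;  A: 1;  C: 1^3 = 1
Total ground atoms: 1 + 1 + 1 = 3.

3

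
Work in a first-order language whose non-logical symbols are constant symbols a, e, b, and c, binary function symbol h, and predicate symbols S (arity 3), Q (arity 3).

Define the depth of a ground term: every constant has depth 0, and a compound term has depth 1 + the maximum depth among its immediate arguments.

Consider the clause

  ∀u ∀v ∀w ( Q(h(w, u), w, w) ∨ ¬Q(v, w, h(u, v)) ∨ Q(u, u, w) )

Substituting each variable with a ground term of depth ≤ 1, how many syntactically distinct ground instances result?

8000

Ground terms of depth ≤ 1:
  Let N_k count ground terms of depth at most k. Each non-constant term of depth ≤ k is some function symbol applied to depth-≤(k−1) arguments, giving N_k = 4 + N_{k-1}^2.
  N_0 = 4
  N_1 = 4 + 4^2 = 20
So there are 20 ground terms available for substitution.
Each of u, v, w ranges independently over the available ground terms, and distinct assignments produce distinct instances.
Number of ground instances = 20^3 = 8000.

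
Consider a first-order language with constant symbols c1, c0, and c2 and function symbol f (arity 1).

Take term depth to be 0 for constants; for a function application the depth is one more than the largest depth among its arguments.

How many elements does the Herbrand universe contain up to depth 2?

9

Write N_k for the number of ground terms of depth ≤ k. A term of depth ≤ k is either a constant or a function symbol applied to arguments of depth ≤ k−1, so N_k = 3 + N_{k-1}.
N_0 = 3
N_1 = 3 + 3 = 6
N_2 = 3 + 6 = 9
Explicitly: c1, c0, c2, f(c1), f(c0), f(c2), f(f(c1)), f(f(c0)), f(f(c2)).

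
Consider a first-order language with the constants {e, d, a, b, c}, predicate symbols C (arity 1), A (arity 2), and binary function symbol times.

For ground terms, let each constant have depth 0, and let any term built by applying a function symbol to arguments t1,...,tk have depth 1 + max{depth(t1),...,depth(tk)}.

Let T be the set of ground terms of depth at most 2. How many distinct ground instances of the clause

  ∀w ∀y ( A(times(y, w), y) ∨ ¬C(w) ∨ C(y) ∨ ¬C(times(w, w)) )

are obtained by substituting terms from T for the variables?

Ground terms of depth ≤ 2:
  If N_k denotes the number of depth-≤k ground terms, the 5 constants give N_0 = 5, and each function symbol of arity r contributes N_{k-1}^r new terms at level k: N_k = 5 + N_{k-1}^2.
  N_0 = 5
  N_1 = 5 + 5^2 = 30
  N_2 = 5 + 30^2 = 905
So there are 905 ground terms available for substitution.
There are 2 variables to instantiate (w, y), each occurring in at least one literal, so different choices give different ground instances.
Number of ground instances = 905^2 = 819025.

819025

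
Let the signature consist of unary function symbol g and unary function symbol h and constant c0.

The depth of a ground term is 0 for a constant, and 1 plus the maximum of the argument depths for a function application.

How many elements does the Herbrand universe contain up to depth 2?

Let N_k count ground terms of depth at most k. Each non-constant term of depth ≤ k is some function symbol applied to depth-≤(k−1) arguments, giving N_k = 1 + N_{k-1} + N_{k-1}.
N_0 = 1
N_1 = 1 + 1 + 1 = 3
N_2 = 1 + 3 + 3 = 7
Explicitly: c0, g(c0), g(g(c0)), g(h(c0)), h(c0), h(g(c0)), h(h(c0)).

7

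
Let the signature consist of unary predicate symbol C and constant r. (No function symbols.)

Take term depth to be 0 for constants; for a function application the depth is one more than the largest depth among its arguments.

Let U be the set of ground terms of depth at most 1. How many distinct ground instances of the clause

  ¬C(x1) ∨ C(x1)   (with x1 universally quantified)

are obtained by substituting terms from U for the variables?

1

Ground terms of depth ≤ 1:
  With no function symbols every ground term is a constant, so there is exactly 1 ground term at every depth bound.
  N_0 = 1
  N_1 = 1
  Explicitly: r.
So there is exactly 1 ground term available for substitution.
The clause has 1 distinct variable (x1), which appears in the body. In the free term algebra distinct substitutions yield syntactically distinct ground instances.
Number of ground instances = 1.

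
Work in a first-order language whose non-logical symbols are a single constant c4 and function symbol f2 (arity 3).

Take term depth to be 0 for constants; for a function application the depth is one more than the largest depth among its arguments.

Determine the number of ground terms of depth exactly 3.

721

Let N_k = |{terms of depth ≤ k}|. Then N_0 = 1 and N_k = 1 + N_{k-1}^3 for k ≥ 1 (one summand per function symbol, arity giving the exponent).
N_0 = 1
N_1 = 1 + 1^3 = 2
N_2 = 1 + 2^3 = 9
N_3 = 1 + 9^3 = 730
Terms of depth exactly 3: N_3 − N_2 = 730 − 9 = 721.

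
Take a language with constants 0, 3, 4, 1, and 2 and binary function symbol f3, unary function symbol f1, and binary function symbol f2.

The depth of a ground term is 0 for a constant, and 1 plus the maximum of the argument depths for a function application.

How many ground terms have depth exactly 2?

If N_k denotes the number of depth-≤k ground terms, the 5 constants give N_0 = 5, and each function symbol of arity r contributes N_{k-1}^r new terms at level k: N_k = 5 + N_{k-1}^2 + N_{k-1} + N_{k-1}^2.
N_0 = 5
N_1 = 5 + 5^2 + 5 + 5^2 = 60
N_2 = 5 + 60^2 + 60 + 60^2 = 7265
Terms of depth exactly 2: N_2 − N_1 = 7265 − 60 = 7205.

7205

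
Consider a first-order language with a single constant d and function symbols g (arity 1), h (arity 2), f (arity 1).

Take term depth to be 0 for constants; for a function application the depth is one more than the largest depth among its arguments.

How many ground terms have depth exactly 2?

21

Write N_k for the number of ground terms of depth ≤ k. A term of depth ≤ k is either a constant or a function symbol applied to arguments of depth ≤ k−1, so N_k = 1 + N_{k-1} + N_{k-1}^2 + N_{k-1}.
N_0 = 1
N_1 = 1 + 1 + 1^2 + 1 = 4
N_2 = 1 + 4 + 4^2 + 4 = 25
Terms of depth exactly 2: N_2 − N_1 = 25 − 4 = 21.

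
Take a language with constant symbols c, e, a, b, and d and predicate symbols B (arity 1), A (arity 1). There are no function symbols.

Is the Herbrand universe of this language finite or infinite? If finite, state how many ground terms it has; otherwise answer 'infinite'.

There are no function symbols, so every ground term is one of the 5 constants.
The Herbrand universe is {c, e, a, b, d}, which is finite with 5 elements.

5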